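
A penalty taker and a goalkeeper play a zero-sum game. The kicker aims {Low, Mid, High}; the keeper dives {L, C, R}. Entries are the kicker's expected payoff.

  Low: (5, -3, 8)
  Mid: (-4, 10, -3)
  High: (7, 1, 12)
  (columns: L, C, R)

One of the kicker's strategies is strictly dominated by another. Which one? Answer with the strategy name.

Low

High gives a strictly higher payoff than Low against every column: 7 > 5, 1 > -3, 12 > 8.
So Low is strictly dominated and the kicker never plays it.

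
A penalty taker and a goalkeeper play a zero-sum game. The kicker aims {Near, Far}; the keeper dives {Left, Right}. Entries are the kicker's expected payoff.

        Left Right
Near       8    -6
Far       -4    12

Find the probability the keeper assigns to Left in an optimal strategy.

Row minima: Near → -6, Far → -4; maximin = -4.
Column maxima: Left → 8, Right → 12; minimax = 8.
-4 ≠ 8, so there is no saddle point; optimal play is mixed.
Let the kicker play Near with probability p. Expected payoff against Left: 8p + (-4)(1−p) = 12p − 4; against Right: (-6)p + 12(1−p) = −18p + 12.
Setting these equal: 12p − 4 = −18p + 12 ⇒ 30p = 16 ⇒ p = 8/15, and the value is (12)·(8/15) − 4 = 12/5.
For the keeper: with q = P(Left), equating Near's and Far's payoffs gives 14q − 6 = −16q + 12 ⇒ q = 3/5.

3/5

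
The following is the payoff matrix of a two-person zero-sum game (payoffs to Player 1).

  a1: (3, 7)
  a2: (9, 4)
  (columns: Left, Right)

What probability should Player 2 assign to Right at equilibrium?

Row minima: a1 → 3, a2 → 4; maximin = 4.
Column maxima: Left → 9, Right → 7; minimax = 7.
4 ≠ 7, so there is no saddle point; optimal play is mixed.
Let Player 1 play a1 with probability p. Expected payoff against Left: 3p + 9(1−p) = −6p + 9; against Right: 7p + 4(1−p) = 3p + 4.
Setting these equal: −6p + 9 = 3p + 4 ⇒ −9p = -5 ⇒ p = 5/9, and the value is (-6)·(5/9) + 9 = 17/3.
For Player 2: with q = P(Left), equating a1's and a2's payoffs gives −4q + 7 = 5q + 4 ⇒ q = 1/3.

2/3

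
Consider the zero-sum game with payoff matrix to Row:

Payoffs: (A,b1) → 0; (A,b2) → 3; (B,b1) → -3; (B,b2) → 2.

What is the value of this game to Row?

0

Row minima: A → 0, B → -3; maximin = 0.
Column maxima: b1 → 0, b2 → 3; minimax = 0.
Since maximin = minimax = 0, there is a saddle point and the value is 0.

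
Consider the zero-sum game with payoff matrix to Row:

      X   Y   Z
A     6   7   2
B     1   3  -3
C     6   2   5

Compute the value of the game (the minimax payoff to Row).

31/8

Row minima: A → 2, B → -3, C → 2; maximin = 2.
Column maxima: X → 6, Y → 7, Z → 5; minimax = 5.
2 ≠ 5, so there is no saddle point; optimal play is mixed.
B is strictly dominated by A, so Row never plays it.
X is strictly dominated by Z (it gives Row strictly more in every row), so Column never plays it.
On the remaining 2×2 (A, C vs Y, Z):
Let Row play A with probability p. Expected payoff against Y: 7p + 2(1−p) = 5p + 2; against Z: 2p + 5(1−p) = −3p + 5.
Setting these equal: 5p + 2 = −3p + 5 ⇒ 8p = 3 ⇒ p = 3/8, and the value is (5)·(3/8) + 2 = 31/8.
For Column: with q = P(Y), equating A's and C's payoffs gives 5q + 2 = −3q + 5 ⇒ q = 3/8.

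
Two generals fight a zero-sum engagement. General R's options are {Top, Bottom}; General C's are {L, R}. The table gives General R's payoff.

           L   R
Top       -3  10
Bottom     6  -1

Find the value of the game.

Row minima: Top → -3, Bottom → -1; maximin = -1.
Column maxima: L → 6, R → 10; minimax = 6.
-1 ≠ 6, so there is no saddle point; optimal play is mixed.
Let General R play Top with probability p. Expected payoff against L: (-3)p + 6(1−p) = −9p + 6; against R: 10p + (-1)(1−p) = 11p − 1.
Setting these equal: −9p + 6 = 11p − 1 ⇒ −20p = -7 ⇒ p = 7/20, and the value is (-9)·(7/20) + 6 = 57/20.
For General C: with q = P(L), equating Top's and Bottom's payoffs gives −13q + 10 = 7q − 1 ⇒ q = 11/20.

57/20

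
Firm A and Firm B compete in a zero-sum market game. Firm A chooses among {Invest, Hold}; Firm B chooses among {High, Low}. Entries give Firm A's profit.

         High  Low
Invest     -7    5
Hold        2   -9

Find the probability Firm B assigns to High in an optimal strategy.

14/23

Row minima: Invest → -7, Hold → -9; maximin = -7.
Column maxima: High → 2, Low → 5; minimax = 2.
-7 ≠ 2, so there is no saddle point; optimal play is mixed.
Let Firm A play Invest with probability p. Expected payoff against High: (-7)p + 2(1−p) = −9p + 2; against Low: 5p + (-9)(1−p) = 14p − 9.
Setting these equal: −9p + 2 = 14p − 9 ⇒ −23p = -11 ⇒ p = 11/23, and the value is (-9)·(11/23) + 2 = -53/23.
For Firm B: with q = P(High), equating Invest's and Hold's payoffs gives −12q + 5 = 11q − 9 ⇒ q = 14/23.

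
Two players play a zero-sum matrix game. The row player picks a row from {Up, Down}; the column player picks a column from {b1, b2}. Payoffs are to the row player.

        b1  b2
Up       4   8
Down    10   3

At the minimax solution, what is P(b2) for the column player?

6/11

Row minima: Up → 4, Down → 3; maximin = 4.
Column maxima: b1 → 10, b2 → 8; minimax = 8.
4 ≠ 8, so there is no saddle point; optimal play is mixed.
Let the row player play Up with probability p. Expected payoff against b1: 4p + 10(1−p) = −6p + 10; against b2: 8p + 3(1−p) = 5p + 3.
Setting these equal: −6p + 10 = 5p + 3 ⇒ −11p = -7 ⇒ p = 7/11, and the value is (-6)·(7/11) + 10 = 68/11.
For the column player: with q = P(b1), equating Up's and Down's payoffs gives −4q + 8 = 7q + 3 ⇒ q = 5/11.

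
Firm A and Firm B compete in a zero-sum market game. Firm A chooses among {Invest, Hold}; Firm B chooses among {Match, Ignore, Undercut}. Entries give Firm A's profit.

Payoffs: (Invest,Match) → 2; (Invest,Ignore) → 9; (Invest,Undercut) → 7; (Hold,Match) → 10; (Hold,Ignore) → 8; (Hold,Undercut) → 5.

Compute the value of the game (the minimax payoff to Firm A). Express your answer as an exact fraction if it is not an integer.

6

Row minima: Invest → 2, Hold → 5; maximin = 5.
Column maxima: Match → 10, Ignore → 9, Undercut → 7; minimax = 7.
5 ≠ 7, so there is no saddle point; optimal play is mixed.
Ignore is strictly dominated by Undercut (it gives Firm A strictly more in every row), so Firm B never plays it.
On the remaining 2×2 (Invest, Hold vs Match, Undercut):
Let Firm A play Invest with probability p. Expected payoff against Match: 2p + 10(1−p) = −8p + 10; against Undercut: 7p + 5(1−p) = 2p + 5.
Setting these equal: −8p + 10 = 2p + 5 ⇒ −10p = -5 ⇒ p = 1/2, and the value is (-8)·(1/2) + 10 = 6.
For Firm B: with q = P(Match), equating Invest's and Hold's payoffs gives −5q + 7 = 5q + 5 ⇒ q = 1/5.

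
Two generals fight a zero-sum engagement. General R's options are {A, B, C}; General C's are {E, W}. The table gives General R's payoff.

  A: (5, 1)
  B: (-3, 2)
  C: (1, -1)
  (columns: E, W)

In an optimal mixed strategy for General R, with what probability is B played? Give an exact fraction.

Row minima: A → 1, B → -3, C → -1; maximin = 1.
Column maxima: E → 5, W → 2; minimax = 2.
1 ≠ 2, so there is no saddle point; optimal play is mixed.
C is strictly dominated by A, so General R never plays it.
On the remaining 2×2 (A, B vs E, W):
Let General R play A with probability p. Expected payoff against E: 5p + (-3)(1−p) = 8p − 3; against W: 1p + 2(1−p) = −p + 2.
Setting these equal: 8p − 3 = −p + 2 ⇒ 9p = 5 ⇒ p = 5/9, and the value is (8)·(5/9) − 3 = 13/9.
For General C: with q = P(E), equating A's and B's payoffs gives 4q + 1 = −5q + 2 ⇒ q = 1/9.

4/9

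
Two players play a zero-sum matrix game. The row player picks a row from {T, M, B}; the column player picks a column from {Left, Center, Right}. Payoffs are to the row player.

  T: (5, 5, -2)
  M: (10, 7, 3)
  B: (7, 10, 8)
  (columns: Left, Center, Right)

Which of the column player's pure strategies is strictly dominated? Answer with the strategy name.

Right holds the row player's payoff strictly below Center in every row: -2 < 5, 3 < 7, 8 < 10.
So Center is strictly dominated for the column player.

Center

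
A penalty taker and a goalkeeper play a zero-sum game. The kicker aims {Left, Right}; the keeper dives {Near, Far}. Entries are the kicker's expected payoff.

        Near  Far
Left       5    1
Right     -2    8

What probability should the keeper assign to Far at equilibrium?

Row minima: Left → 1, Right → -2; maximin = 1.
Column maxima: Near → 5, Far → 8; minimax = 5.
1 ≠ 5, so there is no saddle point; optimal play is mixed.
Let the kicker play Left with probability p. Expected payoff against Near: 5p + (-2)(1−p) = 7p − 2; against Far: 1p + 8(1−p) = −7p + 8.
Setting these equal: 7p − 2 = −7p + 8 ⇒ 14p = 10 ⇒ p = 5/7, and the value is (7)·(5/7) − 2 = 3.
For the keeper: with q = P(Near), equating Left's and Right's payoffs gives 4q + 1 = −10q + 8 ⇒ q = 1/2.

1/2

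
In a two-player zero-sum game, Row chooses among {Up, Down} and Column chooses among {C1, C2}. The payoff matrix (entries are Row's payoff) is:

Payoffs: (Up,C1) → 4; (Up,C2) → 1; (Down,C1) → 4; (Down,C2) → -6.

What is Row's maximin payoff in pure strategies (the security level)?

1

Row minima: Up → 1, Down → -6.
The best of these is 1.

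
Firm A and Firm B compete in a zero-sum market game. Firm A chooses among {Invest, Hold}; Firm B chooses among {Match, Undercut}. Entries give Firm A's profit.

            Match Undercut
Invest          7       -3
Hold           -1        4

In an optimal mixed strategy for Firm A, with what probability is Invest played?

1/3

Row minima: Invest → -3, Hold → -1; maximin = -1.
Column maxima: Match → 7, Undercut → 4; minimax = 4.
-1 ≠ 4, so there is no saddle point; optimal play is mixed.
Let Firm A play Invest with probability p. Expected payoff against Match: 7p + (-1)(1−p) = 8p − 1; against Undercut: (-3)p + 4(1−p) = −7p + 4.
Setting these equal: 8p − 1 = −7p + 4 ⇒ 15p = 5 ⇒ p = 1/3, and the value is (8)·(1/3) − 1 = 5/3.
For Firm B: with q = P(Match), equating Invest's and Hold's payoffs gives 10q − 3 = −5q + 4 ⇒ q = 7/15.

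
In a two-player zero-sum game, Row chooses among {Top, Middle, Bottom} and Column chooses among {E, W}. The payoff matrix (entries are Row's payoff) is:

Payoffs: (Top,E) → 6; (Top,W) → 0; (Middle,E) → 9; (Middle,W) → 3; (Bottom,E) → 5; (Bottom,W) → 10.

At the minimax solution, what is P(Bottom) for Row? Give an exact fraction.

Row minima: Top → 0, Middle → 3, Bottom → 5; maximin = 5.
Column maxima: E → 9, W → 10; minimax = 9.
5 ≠ 9, so there is no saddle point; optimal play is mixed.
Top is strictly dominated by Middle, so Row never plays it.
On the remaining 2×2 (Middle, Bottom vs E, W):
Let Row play Middle with probability p. Expected payoff against E: 9p + 5(1−p) = 4p + 5; against W: 3p + 10(1−p) = −7p + 10.
Setting these equal: 4p + 5 = −7p + 10 ⇒ 11p = 5 ⇒ p = 5/11, and the value is (4)·(5/11) + 5 = 75/11.
For Column: with q = P(E), equating Middle's and Bottom's payoffs gives 6q + 3 = −5q + 10 ⇒ q = 7/11.

6/11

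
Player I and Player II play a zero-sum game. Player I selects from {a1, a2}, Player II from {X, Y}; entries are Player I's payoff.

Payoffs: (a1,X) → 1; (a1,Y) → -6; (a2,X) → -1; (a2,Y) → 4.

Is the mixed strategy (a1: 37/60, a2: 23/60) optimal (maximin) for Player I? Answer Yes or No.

No

Against X this mix gives (37/60)·1 + (23/60)·(-1) = 7/30.
Against Y this mix gives (37/60)·(-6) + (23/60)·4 = -13/6.
Player II will play Y, holding Player I to -13/6. Shifting weight toward the row that does better against Y would raise this floor (the equalizing mix achieves -1/6 against both Y and X), so the proposed strategy is not optimal.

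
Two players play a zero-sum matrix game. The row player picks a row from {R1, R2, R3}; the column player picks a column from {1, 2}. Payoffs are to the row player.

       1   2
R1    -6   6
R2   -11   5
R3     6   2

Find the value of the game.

3

Row minima: R1 → -6, R2 → -11, R3 → 2; maximin = 2.
Column maxima: 1 → 6, 2 → 6; minimax = 6.
2 ≠ 6, so there is no saddle point; optimal play is mixed.
R2 is strictly dominated by R1, so the row player never plays it.
On the remaining 2×2 (R1, R3 vs 1, 2):
Let the row player play R1 with probability p. Expected payoff against 1: (-6)p + 6(1−p) = −12p + 6; against 2: 6p + 2(1−p) = 4p + 2.
Setting these equal: −12p + 6 = 4p + 2 ⇒ −16p = -4 ⇒ p = 1/4, and the value is (-12)·(1/4) + 6 = 3.
For the column player: with q = P(1), equating R1's and R3's payoffs gives −12q + 6 = 4q + 2 ⇒ q = 1/4.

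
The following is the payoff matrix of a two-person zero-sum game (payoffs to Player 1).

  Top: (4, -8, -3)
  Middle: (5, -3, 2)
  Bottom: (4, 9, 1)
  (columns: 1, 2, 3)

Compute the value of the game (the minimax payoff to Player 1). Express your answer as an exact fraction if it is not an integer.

Row minima: Top → -8, Middle → -3, Bottom → 1; maximin = 1.
Column maxima: 1 → 5, 2 → 9, 3 → 2; minimax = 2.
1 ≠ 2, so there is no saddle point; optimal play is mixed.
Top is strictly dominated by Middle, so Player 1 never plays it.
1 is strictly dominated by 3 (it gives Player 1 strictly more in every row), so Player 2 never plays it.
On the remaining 2×2 (Middle, Bottom vs 2, 3):
Let Player 1 play Middle with probability p. Expected payoff against 2: (-3)p + 9(1−p) = −12p + 9; against 3: 2p + 1(1−p) = p + 1.
Setting these equal: −12p + 9 = p + 1 ⇒ −13p = -8 ⇒ p = 8/13, and the value is (-12)·(8/13) + 9 = 21/13.
For Player 2: with q = P(2), equating Middle's and Bottom's payoffs gives −5q + 2 = 8q + 1 ⇒ q = 1/13.

21/13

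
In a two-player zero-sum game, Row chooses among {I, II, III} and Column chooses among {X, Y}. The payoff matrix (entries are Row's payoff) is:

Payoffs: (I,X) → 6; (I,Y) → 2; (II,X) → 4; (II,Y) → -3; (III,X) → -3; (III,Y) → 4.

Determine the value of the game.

30/11

Row minima: I → 2, II → -3, III → -3; maximin = 2.
Column maxima: X → 6, Y → 4; minimax = 4.
2 ≠ 4, so there is no saddle point; optimal play is mixed.
II is strictly dominated by I, so Row never plays it.
On the remaining 2×2 (I, III vs X, Y):
Let Row play I with probability p. Expected payoff against X: 6p + (-3)(1−p) = 9p − 3; against Y: 2p + 4(1−p) = −2p + 4.
Setting these equal: 9p − 3 = −2p + 4 ⇒ 11p = 7 ⇒ p = 7/11, and the value is (9)·(7/11) − 3 = 30/11.
For Column: with q = P(X), equating I's and III's payoffs gives 4q + 2 = −7q + 4 ⇒ q = 2/11.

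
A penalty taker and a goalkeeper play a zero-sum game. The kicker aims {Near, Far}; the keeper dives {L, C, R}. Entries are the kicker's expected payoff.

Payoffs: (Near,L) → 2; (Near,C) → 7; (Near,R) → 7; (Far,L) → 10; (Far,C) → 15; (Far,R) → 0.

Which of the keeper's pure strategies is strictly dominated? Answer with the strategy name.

C

L holds the kicker's payoff strictly below C in every row: 2 < 7, 10 < 15.
So C is strictly dominated for the keeper.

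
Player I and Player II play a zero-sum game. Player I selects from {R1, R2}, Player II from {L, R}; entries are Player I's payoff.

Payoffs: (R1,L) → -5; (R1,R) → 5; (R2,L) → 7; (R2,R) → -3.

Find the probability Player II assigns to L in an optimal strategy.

Row minima: R1 → -5, R2 → -3; maximin = -3.
Column maxima: L → 7, R → 5; minimax = 5.
-3 ≠ 5, so there is no saddle point; optimal play is mixed.
Let Player I play R1 with probability p. Expected payoff against L: (-5)p + 7(1−p) = −12p + 7; against R: 5p + (-3)(1−p) = 8p − 3.
Setting these equal: −12p + 7 = 8p − 3 ⇒ −20p = -10 ⇒ p = 1/2, and the value is (-12)·(1/2) + 7 = 1.
For Player II: with q = P(L), equating R1's and R2's payoffs gives −10q + 5 = 10q − 3 ⇒ q = 2/5.

2/5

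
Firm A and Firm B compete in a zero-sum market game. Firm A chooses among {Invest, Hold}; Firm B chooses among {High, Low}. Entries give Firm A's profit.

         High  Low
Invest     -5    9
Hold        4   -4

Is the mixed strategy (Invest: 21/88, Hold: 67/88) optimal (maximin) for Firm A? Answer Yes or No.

Against High this mix gives (21/88)·(-5) + (67/88)·4 = 163/88.
Against Low this mix gives (21/88)·9 + (67/88)·(-4) = -79/88.
Firm B will play Low, holding Firm A to -79/88. Shifting weight toward the row that does better against Low would raise this floor (the equalizing mix achieves 8/11 against both Low and High), so the proposed strategy is not optimal.

No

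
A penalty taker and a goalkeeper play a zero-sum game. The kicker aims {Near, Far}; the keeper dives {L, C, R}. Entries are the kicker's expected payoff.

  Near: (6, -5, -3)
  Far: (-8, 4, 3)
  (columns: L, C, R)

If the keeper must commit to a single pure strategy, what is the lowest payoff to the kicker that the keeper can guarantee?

Column maxima: L → 6, C → 4, R → 3.
The smallest of these is 3.

3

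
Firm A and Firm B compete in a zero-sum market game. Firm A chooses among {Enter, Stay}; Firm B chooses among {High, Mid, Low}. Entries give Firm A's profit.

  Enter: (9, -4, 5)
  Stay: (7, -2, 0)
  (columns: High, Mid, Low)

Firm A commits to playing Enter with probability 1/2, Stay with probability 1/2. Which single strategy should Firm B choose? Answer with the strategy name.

If Firm B plays High, Firm A's expected payoff is (1/2)·9 + (1/2)·7 = 8.
If Firm B plays Mid, Firm A's expected payoff is (1/2)·(-4) + (1/2)·(-2) = -3.
If Firm B plays Low, Firm A's expected payoff is (1/2)·5 + (1/2)·0 = 5/2.
Firm B minimizes Firm A's payoff; the smallest is -3, so the best response is Mid.

Mid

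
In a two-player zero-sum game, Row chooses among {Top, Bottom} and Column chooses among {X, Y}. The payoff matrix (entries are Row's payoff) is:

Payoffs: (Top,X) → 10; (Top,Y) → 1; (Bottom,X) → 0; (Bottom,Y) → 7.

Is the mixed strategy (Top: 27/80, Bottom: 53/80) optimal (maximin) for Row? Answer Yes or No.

No

Against X this mix gives (27/80)·10 + (53/80)·0 = 27/8.
Against Y this mix gives (27/80)·1 + (53/80)·7 = 199/40.
Column will play X, holding Row to 27/8. Shifting weight toward the row that does better against X would raise this floor (the equalizing mix achieves 35/8 against both X and Y), so the proposed strategy is not optimal.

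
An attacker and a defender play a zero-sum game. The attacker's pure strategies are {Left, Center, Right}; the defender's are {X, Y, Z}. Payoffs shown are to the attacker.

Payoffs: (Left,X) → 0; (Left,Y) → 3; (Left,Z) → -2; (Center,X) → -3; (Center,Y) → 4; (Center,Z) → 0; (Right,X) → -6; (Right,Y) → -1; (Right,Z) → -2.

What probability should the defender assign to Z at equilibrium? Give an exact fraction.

Row minima: Left → -2, Center → -3, Right → -6; maximin = -2.
Column maxima: X → 0, Y → 4, Z → 0; minimax = 0.
-2 ≠ 0, so there is no saddle point; optimal play is mixed.
Right is strictly dominated by Center, so the attacker never plays it.
Y is strictly dominated by X (it gives the attacker strictly more in every row), so the defender never plays it.
On the remaining 2×2 (Left, Center vs X, Z):
Let the attacker play Left with probability p. Expected payoff against X: 0p + (-3)(1−p) = 3p − 3; against Z: (-2)p + 0(1−p) = −2p.
Setting these equal: 3p − 3 = −2p ⇒ 5p = 3 ⇒ p = 3/5, and the value is (3)·(3/5) − 3 = -6/5.
For the defender: with q = P(X), equating Left's and Center's payoffs gives 2q − 2 = −3q ⇒ q = 2/5.

3/5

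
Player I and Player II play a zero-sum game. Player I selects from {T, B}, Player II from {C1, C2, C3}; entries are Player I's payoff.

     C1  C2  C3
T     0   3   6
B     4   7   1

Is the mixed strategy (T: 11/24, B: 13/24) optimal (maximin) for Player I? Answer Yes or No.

No

Against C1 this mix gives (11/24)·0 + (13/24)·4 = 13/6.
Against C2 this mix gives (11/24)·3 + (13/24)·7 = 31/6.
Against C3 this mix gives (11/24)·6 + (13/24)·1 = 79/24.
Player II will play C1, holding Player I to 13/6. Shifting weight toward the row that does better against C1 would raise this floor (the equalizing mix achieves 8/3 against both C1 and C3), so the proposed strategy is not optimal.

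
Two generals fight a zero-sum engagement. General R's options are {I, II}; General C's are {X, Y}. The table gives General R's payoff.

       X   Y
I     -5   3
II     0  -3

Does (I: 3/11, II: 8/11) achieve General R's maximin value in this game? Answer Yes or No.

Against X this mix gives (3/11)·(-5) + (8/11)·0 = -15/11.
Against Y this mix gives (3/11)·3 + (8/11)·(-3) = -15/11.
All of General C's active replies (X, Y) yield -15/11, and no column does worse for General R. The mix makes General C indifferent and guarantees -15/11, so it is optimal.

Yes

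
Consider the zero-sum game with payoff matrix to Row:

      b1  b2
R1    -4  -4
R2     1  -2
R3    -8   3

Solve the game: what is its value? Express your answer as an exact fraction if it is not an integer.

-13/14

Row minima: R1 → -4, R2 → -2, R3 → -8; maximin = -2.
Column maxima: b1 → 1, b2 → 3; minimax = 1.
-2 ≠ 1, so there is no saddle point; optimal play is mixed.
R1 is strictly dominated by R2, so Row never plays it.
On the remaining 2×2 (R2, R3 vs b1, b2):
Let Row play R2 with probability p. Expected payoff against b1: 1p + (-8)(1−p) = 9p − 8; against b2: (-2)p + 3(1−p) = −5p + 3.
Setting these equal: 9p − 8 = −5p + 3 ⇒ 14p = 11 ⇒ p = 11/14, and the value is (9)·(11/14) − 8 = -13/14.
For Column: with q = P(b1), equating R2's and R3's payoffs gives 3q − 2 = −11q + 3 ⇒ q = 5/14.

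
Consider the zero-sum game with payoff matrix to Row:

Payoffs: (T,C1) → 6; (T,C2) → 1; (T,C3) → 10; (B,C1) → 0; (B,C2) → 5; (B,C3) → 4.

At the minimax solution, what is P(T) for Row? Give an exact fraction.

1/2

Row minima: T → 1, B → 0; maximin = 1.
Column maxima: C1 → 6, C2 → 5, C3 → 10; minimax = 5.
1 ≠ 5, so there is no saddle point; optimal play is mixed.
C3 is strictly dominated by C1 (it gives Row strictly more in every row), so Column never plays it.
On the remaining 2×2 (T, B vs C1, C2):
Let Row play T with probability p. Expected payoff against C1: 6p + 0(1−p) = 6p; against C2: 1p + 5(1−p) = −4p + 5.
Setting these equal: 6p = −4p + 5 ⇒ 10p = 5 ⇒ p = 1/2, and the value is (6)·(1/2) = 3.
For Column: with q = P(C1), equating T's and B's payoffs gives 5q + 1 = −5q + 5 ⇒ q = 2/5.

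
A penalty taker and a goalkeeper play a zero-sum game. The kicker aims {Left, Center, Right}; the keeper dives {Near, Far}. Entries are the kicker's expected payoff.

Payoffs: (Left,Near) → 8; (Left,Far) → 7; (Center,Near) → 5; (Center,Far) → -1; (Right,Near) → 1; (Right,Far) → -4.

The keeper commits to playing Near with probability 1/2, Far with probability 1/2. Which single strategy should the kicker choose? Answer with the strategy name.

Left

Expected payoff of Left: (1/2)·8 + (1/2)·7 = 15/2.
Expected payoff of Center: (1/2)·5 + (1/2)·(-1) = 2.
Expected payoff of Right: (1/2)·1 + (1/2)·(-4) = -3/2.
The largest is 15/2, so the kicker's best response is Left.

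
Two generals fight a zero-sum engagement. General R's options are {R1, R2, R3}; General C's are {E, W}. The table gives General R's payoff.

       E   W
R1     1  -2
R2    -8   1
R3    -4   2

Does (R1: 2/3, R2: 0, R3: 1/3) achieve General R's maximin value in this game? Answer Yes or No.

Against E this mix gives (2/3)·1 + (1/3)·(-4) = -2/3.
Against W this mix gives (2/3)·(-2) + (1/3)·2 = -2/3.
All of General C's active replies (E, W) yield -2/3, and no column does worse for General R. The mix makes General C indifferent and guarantees -2/3, so it is optimal.

Yes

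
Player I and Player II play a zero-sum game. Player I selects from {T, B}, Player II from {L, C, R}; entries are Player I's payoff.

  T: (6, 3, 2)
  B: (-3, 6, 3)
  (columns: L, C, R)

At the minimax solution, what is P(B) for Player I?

2/5

Row minima: T → 2, B → -3; maximin = 2.
Column maxima: L → 6, C → 6, R → 3; minimax = 3.
2 ≠ 3, so there is no saddle point; optimal play is mixed.
C is strictly dominated by R (it gives Player I strictly more in every row), so Player II never plays it.
On the remaining 2×2 (T, B vs L, R):
Let Player I play T with probability p. Expected payoff against L: 6p + (-3)(1−p) = 9p − 3; against R: 2p + 3(1−p) = −p + 3.
Setting these equal: 9p − 3 = −p + 3 ⇒ 10p = 6 ⇒ p = 3/5, and the value is (9)·(3/5) − 3 = 12/5.
For Player II: with q = P(L), equating T's and B's payoffs gives 4q + 2 = −6q + 3 ⇒ q = 1/10.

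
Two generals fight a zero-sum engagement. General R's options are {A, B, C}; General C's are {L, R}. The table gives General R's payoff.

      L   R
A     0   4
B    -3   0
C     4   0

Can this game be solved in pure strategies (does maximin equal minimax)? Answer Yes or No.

No

Row minima: A → 0, B → -3, C → 0; maximin = 0.
Column maxima: L → 4, R → 4; minimax = 4.
0 ≠ 4, so no pure-strategy equilibrium exists.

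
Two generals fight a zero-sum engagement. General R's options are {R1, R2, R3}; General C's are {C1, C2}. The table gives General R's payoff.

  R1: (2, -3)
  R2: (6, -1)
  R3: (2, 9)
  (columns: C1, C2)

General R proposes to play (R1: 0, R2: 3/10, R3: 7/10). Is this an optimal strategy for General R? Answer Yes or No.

No

Against C1 this mix gives (3/10)·6 + (7/10)·2 = 16/5.
Against C2 this mix gives (3/10)·(-1) + (7/10)·9 = 6.
General C will play C1, holding General R to 16/5. Shifting weight toward the row that does better against C1 would raise this floor (the equalizing mix achieves 4 against both C1 and C2), so the proposed strategy is not optimal.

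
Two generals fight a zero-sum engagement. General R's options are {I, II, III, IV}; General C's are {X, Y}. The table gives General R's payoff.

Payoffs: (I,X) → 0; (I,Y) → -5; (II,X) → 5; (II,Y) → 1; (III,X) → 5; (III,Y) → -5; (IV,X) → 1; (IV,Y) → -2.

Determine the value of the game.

Row minima: I → -5, II → 1, III → -5, IV → -2; maximin = 1.
Column maxima: X → 5, Y → 1; minimax = 1.
Since maximin = minimax = 1, there is a saddle point and the value is 1.

1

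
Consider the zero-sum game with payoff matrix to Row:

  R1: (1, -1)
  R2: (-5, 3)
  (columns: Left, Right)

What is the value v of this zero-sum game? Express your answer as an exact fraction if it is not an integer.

Row minima: R1 → -1, R2 → -5; maximin = -1.
Column maxima: Left → 1, Right → 3; minimax = 1.
-1 ≠ 1, so there is no saddle point; optimal play is mixed.
Let Row play R1 with probability p. Expected payoff against Left: 1p + (-5)(1−p) = 6p − 5; against Right: (-1)p + 3(1−p) = −4p + 3.
Setting these equal: 6p − 5 = −4p + 3 ⇒ 10p = 8 ⇒ p = 4/5, and the value is (6)·(4/5) − 5 = -1/5.
For Column: with q = P(Left), equating R1's and R2's payoffs gives 2q − 1 = −8q + 3 ⇒ q = 2/5.

-1/5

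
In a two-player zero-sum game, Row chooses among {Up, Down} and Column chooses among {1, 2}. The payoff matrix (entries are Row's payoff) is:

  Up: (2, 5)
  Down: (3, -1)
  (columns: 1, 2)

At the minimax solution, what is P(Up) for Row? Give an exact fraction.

Row minima: Up → 2, Down → -1; maximin = 2.
Column maxima: 1 → 3, 2 → 5; minimax = 3.
2 ≠ 3, so there is no saddle point; optimal play is mixed.
Let Row play Up with probability p. Expected payoff against 1: 2p + 3(1−p) = −p + 3; against 2: 5p + (-1)(1−p) = 6p − 1.
Setting these equal: −p + 3 = 6p − 1 ⇒ −7p = -4 ⇒ p = 4/7, and the value is (-1)·(4/7) + 3 = 17/7.
For Column: with q = P(1), equating Up's and Down's payoffs gives −3q + 5 = 4q − 1 ⇒ q = 6/7.

4/7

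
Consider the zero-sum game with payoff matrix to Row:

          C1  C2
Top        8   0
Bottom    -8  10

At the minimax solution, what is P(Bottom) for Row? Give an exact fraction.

Row minima: Top → 0, Bottom → -8; maximin = 0.
Column maxima: C1 → 8, C2 → 10; minimax = 8.
0 ≠ 8, so there is no saddle point; optimal play is mixed.
Let Row play Top with probability p. Expected payoff against C1: 8p + (-8)(1−p) = 16p − 8; against C2: 0p + 10(1−p) = −10p + 10.
Setting these equal: 16p − 8 = −10p + 10 ⇒ 26p = 18 ⇒ p = 9/13, and the value is (16)·(9/13) − 8 = 40/13.
For Column: with q = P(C1), equating Top's and Bottom's payoffs gives 8q = −18q + 10 ⇒ q = 5/13.

4/13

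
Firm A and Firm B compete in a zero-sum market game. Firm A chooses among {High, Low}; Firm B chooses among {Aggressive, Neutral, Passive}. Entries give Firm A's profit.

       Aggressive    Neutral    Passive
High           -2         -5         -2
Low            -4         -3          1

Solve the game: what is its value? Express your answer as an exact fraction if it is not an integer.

Row minima: High → -5, Low → -4; maximin = -4.
Column maxima: Aggressive → -2, Neutral → -3, Passive → 1; minimax = -3.
-4 ≠ -3, so there is no saddle point; optimal play is mixed.
Passive is strictly dominated by Neutral (it gives Firm A strictly more in every row), so Firm B never plays it.
On the remaining 2×2 (High, Low vs Aggressive, Neutral):
Let Firm A play High with probability p. Expected payoff against Aggressive: (-2)p + (-4)(1−p) = 2p − 4; against Neutral: (-5)p + (-3)(1−p) = −2p − 3.
Setting these equal: 2p − 4 = −2p − 3 ⇒ 4p = 1 ⇒ p = 1/4, and the value is (2)·(1/4) − 4 = -7/2.
For Firm B: with q = P(Aggressive), equating High's and Low's payoffs gives 3q − 5 = −q − 3 ⇒ q = 1/2.

-7/2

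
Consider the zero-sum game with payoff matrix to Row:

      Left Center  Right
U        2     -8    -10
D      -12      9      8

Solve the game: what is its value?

-13/4

Row minima: U → -10, D → -12; maximin = -10.
Column maxima: Left → 2, Center → 9, Right → 8; minimax = 2.
-10 ≠ 2, so there is no saddle point; optimal play is mixed.
Center is strictly dominated by Right (it gives Row strictly more in every row), so Column never plays it.
On the remaining 2×2 (U, D vs Left, Right):
Let Row play U with probability p. Expected payoff against Left: 2p + (-12)(1−p) = 14p − 12; against Right: (-10)p + 8(1−p) = −18p + 8.
Setting these equal: 14p − 12 = −18p + 8 ⇒ 32p = 20 ⇒ p = 5/8, and the value is (14)·(5/8) − 12 = -13/4.
For Column: with q = P(Left), equating U's and D's payoffs gives 12q − 10 = −20q + 8 ⇒ q = 9/16.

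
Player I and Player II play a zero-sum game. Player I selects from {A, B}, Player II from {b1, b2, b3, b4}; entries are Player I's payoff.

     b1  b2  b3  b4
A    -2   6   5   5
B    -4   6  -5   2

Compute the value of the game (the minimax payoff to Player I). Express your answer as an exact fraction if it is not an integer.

-2

Row minima: A → -2, B → -5; maximin = -2.
Column maxima: b1 → -2, b2 → 6, b3 → 5, b4 → 5; minimax = -2.
Since maximin = minimax = -2, there is a saddle point and the value is -2.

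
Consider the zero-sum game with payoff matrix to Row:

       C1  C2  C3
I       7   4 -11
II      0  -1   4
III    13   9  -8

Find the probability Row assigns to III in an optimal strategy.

5/22

Row minima: I → -11, II → -1, III → -8; maximin = -1.
Column maxima: C1 → 13, C2 → 9, C3 → 4; minimax = 4.
-1 ≠ 4, so there is no saddle point; optimal play is mixed.
I is strictly dominated by III, so Row never plays it.
C1 is strictly dominated by C2 (it gives Row strictly more in every row), so Column never plays it.
On the remaining 2×2 (II, III vs C2, C3):
Let Row play II with probability p. Expected payoff against C2: (-1)p + 9(1−p) = −10p + 9; against C3: 4p + (-8)(1−p) = 12p − 8.
Setting these equal: −10p + 9 = 12p − 8 ⇒ −22p = -17 ⇒ p = 17/22, and the value is (-10)·(17/22) + 9 = 14/11.
For Column: with q = P(C2), equating II's and III's payoffs gives −5q + 4 = 17q − 8 ⇒ q = 6/11.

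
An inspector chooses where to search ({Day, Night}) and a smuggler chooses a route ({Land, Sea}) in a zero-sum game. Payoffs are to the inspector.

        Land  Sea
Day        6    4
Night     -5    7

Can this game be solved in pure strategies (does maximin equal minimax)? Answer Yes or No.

No

Row minima: Day → 4, Night → -5; maximin = 4.
Column maxima: Land → 6, Sea → 7; minimax = 6.
4 ≠ 6, so no pure-strategy equilibrium exists.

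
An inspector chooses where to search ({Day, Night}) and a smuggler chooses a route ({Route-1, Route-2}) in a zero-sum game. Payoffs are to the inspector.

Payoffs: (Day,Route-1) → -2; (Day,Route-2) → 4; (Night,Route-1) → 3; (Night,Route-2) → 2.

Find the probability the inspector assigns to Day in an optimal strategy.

Row minima: Day → -2, Night → 2; maximin = 2.
Column maxima: Route-1 → 3, Route-2 → 4; minimax = 3.
2 ≠ 3, so there is no saddle point; optimal play is mixed.
Let the inspector play Day with probability p. Expected payoff against Route-1: (-2)p + 3(1−p) = −5p + 3; against Route-2: 4p + 2(1−p) = 2p + 2.
Setting these equal: −5p + 3 = 2p + 2 ⇒ −7p = -1 ⇒ p = 1/7, and the value is (-5)·(1/7) + 3 = 16/7.
For the smuggler: with q = P(Route-1), equating Day's and Night's payoffs gives −6q + 4 = q + 2 ⇒ q = 2/7.

1/7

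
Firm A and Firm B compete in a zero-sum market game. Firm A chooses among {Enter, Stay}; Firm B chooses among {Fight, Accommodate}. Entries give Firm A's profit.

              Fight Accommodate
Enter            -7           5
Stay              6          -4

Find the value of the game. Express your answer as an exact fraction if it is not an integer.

1/11

Row minima: Enter → -7, Stay → -4; maximin = -4.
Column maxima: Fight → 6, Accommodate → 5; minimax = 5.
-4 ≠ 5, so there is no saddle point; optimal play is mixed.
Let Firm A play Enter with probability p. Expected payoff against Fight: (-7)p + 6(1−p) = −13p + 6; against Accommodate: 5p + (-4)(1−p) = 9p − 4.
Setting these equal: −13p + 6 = 9p − 4 ⇒ −22p = -10 ⇒ p = 5/11, and the value is (-13)·(5/11) + 6 = 1/11.
For Firm B: with q = P(Fight), equating Enter's and Stay's payoffs gives −12q + 5 = 10q − 4 ⇒ q = 9/22.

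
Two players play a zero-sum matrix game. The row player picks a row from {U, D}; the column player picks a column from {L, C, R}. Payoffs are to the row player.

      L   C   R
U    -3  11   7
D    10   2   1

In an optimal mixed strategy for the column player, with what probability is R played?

13/19

Row minima: U → -3, D → 1; maximin = 1.
Column maxima: L → 10, C → 11, R → 7; minimax = 7.
1 ≠ 7, so there is no saddle point; optimal play is mixed.
C is strictly dominated by R (it gives the row player strictly more in every row), so the column player never plays it.
On the remaining 2×2 (U, D vs L, R):
Let the row player play U with probability p. Expected payoff against L: (-3)p + 10(1−p) = −13p + 10; against R: 7p + 1(1−p) = 6p + 1.
Setting these equal: −13p + 10 = 6p + 1 ⇒ −19p = -9 ⇒ p = 9/19, and the value is (-13)·(9/19) + 10 = 73/19.
For the column player: with q = P(L), equating U's and D's payoffs gives −10q + 7 = 9q + 1 ⇒ q = 6/19.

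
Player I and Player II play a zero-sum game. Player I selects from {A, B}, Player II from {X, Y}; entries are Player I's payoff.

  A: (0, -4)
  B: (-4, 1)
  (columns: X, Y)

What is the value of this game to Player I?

-16/9

Row minima: A → -4, B → -4; maximin = -4.
Column maxima: X → 0, Y → 1; minimax = 0.
-4 ≠ 0, so there is no saddle point; optimal play is mixed.
Let Player I play A with probability p. Expected payoff against X: 0p + (-4)(1−p) = 4p − 4; against Y: (-4)p + 1(1−p) = −5p + 1.
Setting these equal: 4p − 4 = −5p + 1 ⇒ 9p = 5 ⇒ p = 5/9, and the value is (4)·(5/9) − 4 = -16/9.
For Player II: with q = P(X), equating A's and B's payoffs gives 4q − 4 = −5q + 1 ⇒ q = 5/9.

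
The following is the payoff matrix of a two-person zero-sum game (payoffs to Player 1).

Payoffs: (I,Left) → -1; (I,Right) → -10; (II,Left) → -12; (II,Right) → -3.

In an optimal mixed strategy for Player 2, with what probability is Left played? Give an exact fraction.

Row minima: I → -10, II → -12; maximin = -10.
Column maxima: Left → -1, Right → -3; minimax = -3.
-10 ≠ -3, so there is no saddle point; optimal play is mixed.
Let Player 1 play I with probability p. Expected payoff against Left: (-1)p + (-12)(1−p) = 11p − 12; against Right: (-10)p + (-3)(1−p) = −7p − 3.
Setting these equal: 11p − 12 = −7p − 3 ⇒ 18p = 9 ⇒ p = 1/2, and the value is (11)·(1/2) − 12 = -13/2.
For Player 2: with q = P(Left), equating I's and II's payoffs gives 9q − 10 = −9q − 3 ⇒ q = 7/18.

7/18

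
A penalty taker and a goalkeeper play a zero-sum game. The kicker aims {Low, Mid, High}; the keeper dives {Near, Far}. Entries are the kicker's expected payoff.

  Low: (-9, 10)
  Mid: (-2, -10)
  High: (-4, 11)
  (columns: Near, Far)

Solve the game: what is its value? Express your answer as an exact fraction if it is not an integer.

-62/23

Row minima: Low → -9, Mid → -10, High → -4; maximin = -4.
Column maxima: Near → -2, Far → 11; minimax = -2.
-4 ≠ -2, so there is no saddle point; optimal play is mixed.
Low is strictly dominated by High, so the kicker never plays it.
On the remaining 2×2 (Mid, High vs Near, Far):
Let the kicker play Mid with probability p. Expected payoff against Near: (-2)p + (-4)(1−p) = 2p − 4; against Far: (-10)p + 11(1−p) = −21p + 11.
Setting these equal: 2p − 4 = −21p + 11 ⇒ 23p = 15 ⇒ p = 15/23, and the value is (2)·(15/23) − 4 = -62/23.
For the keeper: with q = P(Near), equating Mid's and High's payoffs gives 8q − 10 = −15q + 11 ⇒ q = 21/23.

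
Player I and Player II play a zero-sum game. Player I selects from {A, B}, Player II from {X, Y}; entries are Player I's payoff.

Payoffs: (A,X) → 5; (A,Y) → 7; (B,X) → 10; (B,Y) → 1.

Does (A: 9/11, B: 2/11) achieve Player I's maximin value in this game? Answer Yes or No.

Yes

Against X this mix gives (9/11)·5 + (2/11)·10 = 65/11.
Against Y this mix gives (9/11)·7 + (2/11)·1 = 65/11.
All of Player II's active replies (X, Y) yield 65/11, and no column does worse for Player I. The mix makes Player II indifferent and guarantees 65/11, so it is optimal.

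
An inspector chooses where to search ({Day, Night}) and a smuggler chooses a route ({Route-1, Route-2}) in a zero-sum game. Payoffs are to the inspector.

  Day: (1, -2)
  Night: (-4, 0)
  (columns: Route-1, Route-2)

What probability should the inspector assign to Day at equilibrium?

4/7

Row minima: Day → -2, Night → -4; maximin = -2.
Column maxima: Route-1 → 1, Route-2 → 0; minimax = 0.
-2 ≠ 0, so there is no saddle point; optimal play is mixed.
Let the inspector play Day with probability p. Expected payoff against Route-1: 1p + (-4)(1−p) = 5p − 4; against Route-2: (-2)p + 0(1−p) = −2p.
Setting these equal: 5p − 4 = −2p ⇒ 7p = 4 ⇒ p = 4/7, and the value is (5)·(4/7) − 4 = -8/7.
For the smuggler: with q = P(Route-1), equating Day's and Night's payoffs gives 3q − 2 = −4q ⇒ q = 2/7.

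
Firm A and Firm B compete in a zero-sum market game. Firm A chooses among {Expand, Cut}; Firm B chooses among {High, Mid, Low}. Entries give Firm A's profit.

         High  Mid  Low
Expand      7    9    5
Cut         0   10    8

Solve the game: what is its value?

Row minima: Expand → 5, Cut → 0; maximin = 5.
Column maxima: High → 7, Mid → 10, Low → 8; minimax = 7.
5 ≠ 7, so there is no saddle point; optimal play is mixed.
Mid is strictly dominated by High (it gives Firm A strictly more in every row), so Firm B never plays it.
On the remaining 2×2 (Expand, Cut vs High, Low):
Let Firm A play Expand with probability p. Expected payoff against High: 7p + 0(1−p) = 7p; against Low: 5p + 8(1−p) = −3p + 8.
Setting these equal: 7p = −3p + 8 ⇒ 10p = 8 ⇒ p = 4/5, and the value is (7)·(4/5) = 28/5.
For Firm B: with q = P(High), equating Expand's and Cut's payoffs gives 2q + 5 = −8q + 8 ⇒ q = 3/10.

28/5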